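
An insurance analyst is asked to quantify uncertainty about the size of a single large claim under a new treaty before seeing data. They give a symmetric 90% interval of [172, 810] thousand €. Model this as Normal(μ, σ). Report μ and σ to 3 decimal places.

A symmetric 90% interval runs μ ± z·σ with z = 1.645.
Half-width = 319, so σ = 319/1.645 = 193.938.
μ is the interval midpoint, 491.000.

μ = 491.000, σ = 193.938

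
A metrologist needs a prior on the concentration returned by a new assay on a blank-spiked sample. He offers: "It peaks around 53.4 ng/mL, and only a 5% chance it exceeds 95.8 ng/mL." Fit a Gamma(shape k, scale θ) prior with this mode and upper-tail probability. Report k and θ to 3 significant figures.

Gamma(k,θ) with k>1 has mode (k−1)θ, so θ = 53.4/(k−1).
Need P(X < 95.8) = 0.95 with θ tied to k this way. Start at k = 2, θ = 53.4: P(X<95.8) ≈ 0.535.
Too low — raise k to concentrate. Iterating converges to k ≈ 9.16.
Then θ = 53.4/(9.16−1) ≈ 6.54.

k ≈ 9.16, θ ≈ 6.54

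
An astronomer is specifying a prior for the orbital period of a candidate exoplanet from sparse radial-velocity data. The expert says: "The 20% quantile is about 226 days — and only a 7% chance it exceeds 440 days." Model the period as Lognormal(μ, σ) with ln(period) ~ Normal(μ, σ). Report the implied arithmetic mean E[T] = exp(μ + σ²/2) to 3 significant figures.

If T ~ Lognormal(μ,σ) then ln T ~ Normal(μ,σ), so the p-quantile of ln T is μ + z_p·σ.
ln(226) = 5.421 and ln(440) = 6.087; z_{0.2} = -0.8416, z_{0.93} = 1.476.
σ = (6.087 − 5.421)/(1.476 − (-0.8416)) = 0.287.
μ = 5.421 − (-0.8416)·0.287 = 5.662.
E[T] = exp(μ + σ²/2) = exp(5.662 + 0.0413) = 300 days.

E[T] ≈ 300 days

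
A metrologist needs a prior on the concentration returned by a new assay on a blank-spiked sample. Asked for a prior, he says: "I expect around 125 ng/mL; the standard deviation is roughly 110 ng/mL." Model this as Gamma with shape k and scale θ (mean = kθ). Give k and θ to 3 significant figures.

For Gamma(k, scale θ): mean = kθ, variance = kθ², so CV = 1/√k.
CV = SD/mean = 110/125 = 0.88, hence k = 1/CV² = 1.29.
Then θ = mean/k = 125/1.29 = 96.8.

k ≈ 1.29, θ ≈ 96.8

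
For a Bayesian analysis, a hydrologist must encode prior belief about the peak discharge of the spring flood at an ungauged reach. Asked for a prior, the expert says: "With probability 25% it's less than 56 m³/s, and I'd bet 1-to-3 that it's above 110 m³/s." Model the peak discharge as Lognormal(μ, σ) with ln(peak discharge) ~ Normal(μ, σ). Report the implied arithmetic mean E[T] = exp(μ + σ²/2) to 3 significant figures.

E[T] ≈ 89 m³/s

If T ~ Lognormal(μ,σ) then ln T ~ Normal(μ,σ), so the p-quantile of ln T is μ + z_p·σ.
ln(56) = 4.025 and ln(110) = 4.7; z_{0.25} = -0.6745, z_{0.75} = 0.6745.
σ = (4.7 − 4.025)/(0.6745 − (-0.6745)) = 0.500.
μ = 4.025 − (-0.6745)·0.500 = 4.363.
E[T] = exp(μ + σ²/2) = exp(4.363 + 0.1252) = 89 m³/s.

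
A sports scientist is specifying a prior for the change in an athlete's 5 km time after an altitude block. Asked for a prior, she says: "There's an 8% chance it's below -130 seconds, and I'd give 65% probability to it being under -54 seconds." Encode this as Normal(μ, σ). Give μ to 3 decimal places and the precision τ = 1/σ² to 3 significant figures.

μ = -70.356, τ = 0.000555

For Normal(μ,σ), the p-quantile is μ + z_p·σ. Here z_{0.08} = -1.405, z_{0.65} = 0.3853.
So -130 = μ − 1.405σ and -54 = μ + 0.3853σ.
Subtracting: σ = (-54 − -130)/(0.3853 − (-1.405)) = 42.449.
Then μ = -130 − (-1.405)·42.449 = -70.356.
Precision τ = 1/σ² = 1/42.45² = 0.000555.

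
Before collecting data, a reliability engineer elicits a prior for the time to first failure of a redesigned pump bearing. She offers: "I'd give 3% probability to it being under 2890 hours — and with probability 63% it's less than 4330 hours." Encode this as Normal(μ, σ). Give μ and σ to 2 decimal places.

μ = 4114.03, σ = 650.80

For Normal(μ,σ), the p-quantile is μ + z_p·σ. Here z_{0.03} = -1.881, z_{0.63} = 0.3319.
So 2890 = μ − 1.881σ and 4330 = μ + 0.3319σ.
Subtracting: σ = (4330 − 2890)/(0.3319 − (-1.881)) = 650.80.
Then μ = 2890 − (-1.881)·650.80 = 4114.03.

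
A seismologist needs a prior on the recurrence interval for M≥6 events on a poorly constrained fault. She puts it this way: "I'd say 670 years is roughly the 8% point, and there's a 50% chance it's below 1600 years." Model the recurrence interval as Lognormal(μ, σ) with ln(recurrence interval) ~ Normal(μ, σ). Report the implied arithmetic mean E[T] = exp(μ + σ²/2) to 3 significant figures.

If T ~ Lognormal(μ,σ) then ln T ~ Normal(μ,σ), so the p-quantile of ln T is μ + z_p·σ.
ln(670) = 6.507 and ln(1600) = 7.378; z_{0.08} = -1.405, z_{0.5} = 0.
σ = (7.378 − 6.507)/(0 − (-1.405)) = 0.620.
μ = 6.507 − (-1.405)·0.620 = 7.378.
E[T] = exp(μ + σ²/2) = exp(7.378 + 0.1919) = 1940 years.

E[T] ≈ 1940 years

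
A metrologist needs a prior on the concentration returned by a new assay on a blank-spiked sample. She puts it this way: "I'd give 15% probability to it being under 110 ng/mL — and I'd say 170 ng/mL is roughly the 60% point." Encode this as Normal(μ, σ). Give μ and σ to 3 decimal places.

μ = 158.214, σ = 46.520

The p-quantile of Normal(μ,σ) is μ + z_p·σ, with z_{0.15} = -1.036 and z_{0.6} = 0.2533.
Eliminate σ: μ = (z₂·x₁ − z₁·x₂)/(z₂ − z₁) = (0.2533·110 − (-1.036)·170)/1.29 = 158.214.
Then σ = (x₂ − x₁)/(z₂ − z₁) = (170 − 110)/1.29 = 46.520.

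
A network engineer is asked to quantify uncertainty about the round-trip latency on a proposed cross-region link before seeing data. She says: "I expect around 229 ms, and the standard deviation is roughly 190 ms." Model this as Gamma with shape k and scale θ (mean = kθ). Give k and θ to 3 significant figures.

For Gamma(k, scale θ): mean = kθ, variance = kθ², so CV = 1/√k.
CV = SD/mean = 190/229 = 0.8297, hence k = 1/CV² = 1.45.
Then θ = mean/k = 229/1.45 = 158.

k ≈ 1.45, θ ≈ 158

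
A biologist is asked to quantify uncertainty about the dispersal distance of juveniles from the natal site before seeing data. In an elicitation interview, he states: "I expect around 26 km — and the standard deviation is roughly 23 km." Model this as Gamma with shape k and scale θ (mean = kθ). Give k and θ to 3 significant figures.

k ≈ 1.28, θ ≈ 20.3

For Gamma(k, scale θ): mean = kθ, variance = kθ², so CV = 1/√k.
CV = SD/mean = 23/26 = 0.8846, hence k = 1/CV² = 1.28.
Then θ = mean/k = 26/1.28 = 20.3.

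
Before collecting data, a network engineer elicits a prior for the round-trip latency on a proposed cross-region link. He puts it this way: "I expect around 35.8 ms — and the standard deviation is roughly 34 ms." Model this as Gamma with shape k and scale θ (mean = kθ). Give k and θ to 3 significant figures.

For Gamma(k, scale θ): mean = kθ, variance = kθ², so CV = 1/√k.
CV = SD/mean = 34/35.8 = 0.9497, hence k = 1/CV² = 1.11.
Then θ = mean/k = 35.8/1.11 = 32.3.

k ≈ 1.11, θ ≈ 32.3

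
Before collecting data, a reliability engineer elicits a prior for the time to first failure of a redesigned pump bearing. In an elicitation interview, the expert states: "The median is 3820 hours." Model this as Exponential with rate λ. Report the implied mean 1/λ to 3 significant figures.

Exponential median = ln 2 / λ, so λ = ln 2 / 3820.0 = 0.000181.
Mean = 1/λ = 5510 hours.

mean ≈ 5510 hours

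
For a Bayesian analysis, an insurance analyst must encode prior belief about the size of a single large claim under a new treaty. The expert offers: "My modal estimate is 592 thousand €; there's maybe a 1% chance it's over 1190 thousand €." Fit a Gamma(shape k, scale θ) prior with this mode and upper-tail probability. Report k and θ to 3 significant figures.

Gamma(k,θ) with k>1 has mode (k−1)θ, so θ = 592/(k−1).
Need P(X < 1190) = 0.99 with θ tied to k this way. Start at k = 2, θ = 592: P(X<1190) ≈ 0.597.
Too low — raise k to concentrate. Iterating converges to k ≈ 11.1.
Then θ = 592/(11.1−1) ≈ 58.8.

k ≈ 11.1, θ ≈ 58.8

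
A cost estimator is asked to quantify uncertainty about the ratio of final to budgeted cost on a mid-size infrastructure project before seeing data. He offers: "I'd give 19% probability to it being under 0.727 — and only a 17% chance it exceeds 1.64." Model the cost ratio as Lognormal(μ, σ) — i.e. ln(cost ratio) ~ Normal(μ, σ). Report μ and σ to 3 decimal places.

If T ~ Lognormal(μ,σ) then ln T ~ Normal(μ,σ), so the p-quantile of ln T is μ + z_p·σ.
ln(0.727) = -0.3188 and ln(1.64) = 0.4947; z_{0.19} = -0.8779, z_{0.83} = 0.9542.
σ = (0.4947 − -0.3188)/(0.9542 − (-0.8779)) = 0.444.
μ = -0.3188 − (-0.8779)·0.444 = 0.071.

μ ≈ 0.071, σ ≈ 0.444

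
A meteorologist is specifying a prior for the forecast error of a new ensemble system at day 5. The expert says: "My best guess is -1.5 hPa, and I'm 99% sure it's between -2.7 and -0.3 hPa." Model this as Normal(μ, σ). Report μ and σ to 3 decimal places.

μ = -1.500, σ = 0.466

A symmetric 99% interval runs μ ± z·σ with z = 2.576.
Half-width = 1.2, so σ = 1.2/2.576 = 0.466.
μ is the stated best guess, -1.500.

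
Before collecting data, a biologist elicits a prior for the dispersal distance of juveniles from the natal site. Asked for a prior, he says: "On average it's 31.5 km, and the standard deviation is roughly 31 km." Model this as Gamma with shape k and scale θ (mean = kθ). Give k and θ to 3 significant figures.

For Gamma(k, scale θ): mean = kθ, variance = kθ², so CV = 1/√k.
CV = SD/mean = 31/31.5 = 0.9841, hence k = 1/CV² = 1.03.
Then θ = mean/k = 31.5/1.03 = 30.5.

k ≈ 1.03, θ ≈ 30.5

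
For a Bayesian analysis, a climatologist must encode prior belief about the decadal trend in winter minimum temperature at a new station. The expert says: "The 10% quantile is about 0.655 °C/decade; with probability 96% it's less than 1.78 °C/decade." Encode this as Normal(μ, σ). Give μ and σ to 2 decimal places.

The p-quantile of Normal(μ,σ) is μ + z_p·σ, with z_{0.1} = -1.282 and z_{0.96} = 1.751.
Eliminate σ: μ = (z₂·x₁ − z₁·x₂)/(z₂ − z₁) = (1.751·0.655 − (-1.282)·1.78)/3.032 = 1.13.
Then σ = (x₂ − x₁)/(z₂ − z₁) = (1.78 − 0.655)/3.032 = 0.37.

μ = 1.13, σ = 0.37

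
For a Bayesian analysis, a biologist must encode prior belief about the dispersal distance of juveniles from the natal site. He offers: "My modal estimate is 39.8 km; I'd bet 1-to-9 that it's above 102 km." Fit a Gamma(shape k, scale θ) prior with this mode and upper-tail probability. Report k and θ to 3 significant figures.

k ≈ 3.17, θ ≈ 18.4

Gamma(k,θ) with k>1 has mode (k−1)θ, so θ = 39.8/(k−1).
Need P(X < 102) = 0.9 with θ tied to k this way. Start at k = 2, θ = 39.8: P(X<102) ≈ 0.725.
Too low — raise k to concentrate. Iterating converges to k ≈ 3.17.
Then θ = 39.8/(3.17−1) ≈ 18.4.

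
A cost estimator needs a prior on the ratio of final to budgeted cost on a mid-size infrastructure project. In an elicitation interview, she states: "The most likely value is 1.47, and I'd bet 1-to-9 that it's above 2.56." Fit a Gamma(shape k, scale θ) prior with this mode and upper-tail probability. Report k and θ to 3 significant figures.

Gamma(k,θ) with k>1 has mode (k−1)θ, so θ = 1.47/(k−1).
Need P(X < 2.56) = 0.9 with θ tied to k this way. Start at k = 2, θ = 1.47: P(X<2.56) ≈ 0.520.
Too low — raise k to concentrate. Iterating converges to k ≈ 7.17.
Then θ = 1.47/(7.17−1) ≈ 0.238.

k ≈ 7.17, θ ≈ 0.238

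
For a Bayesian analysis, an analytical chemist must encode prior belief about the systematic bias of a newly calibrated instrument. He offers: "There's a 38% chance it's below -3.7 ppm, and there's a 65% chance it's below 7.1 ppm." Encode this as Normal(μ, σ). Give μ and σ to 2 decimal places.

μ = 1.08, σ = 15.63

For Normal(μ,σ), the p-quantile is μ + z_p·σ. Here z_{0.38} = -0.3055, z_{0.65} = 0.3853.
So -3.7 = μ − 0.3055σ and 7.1 = μ + 0.3853σ.
Subtracting: σ = (7.1 − -3.7)/(0.3853 − (-0.3055)) = 15.63.
Then μ = -3.7 − (-0.3055)·15.63 = 1.08.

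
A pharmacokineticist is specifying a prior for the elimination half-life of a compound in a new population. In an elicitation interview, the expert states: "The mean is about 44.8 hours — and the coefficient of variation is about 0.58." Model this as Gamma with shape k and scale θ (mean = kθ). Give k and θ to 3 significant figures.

For Gamma(k, scale θ): mean = kθ, variance = kθ², so CV = 1/√k.
CV = 0.58, hence k = 1/CV² = 2.97.
Then θ = mean/k = 44.8/2.97 = 15.1.

k ≈ 2.97, θ ≈ 15.1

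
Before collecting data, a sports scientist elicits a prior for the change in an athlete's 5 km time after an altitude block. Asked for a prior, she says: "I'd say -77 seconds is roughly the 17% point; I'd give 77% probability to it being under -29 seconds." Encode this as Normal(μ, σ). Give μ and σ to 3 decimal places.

For Normal(μ,σ), the p-quantile is μ + z_p·σ. Here z_{0.17} = -0.9542, z_{0.77} = 0.7388.
So -77 = μ − 0.9542σ and -29 = μ + 0.7388σ.
Subtracting: σ = (-29 − -77)/(0.7388 − (-0.9542)) = 28.352.
Then μ = -77 − (-0.9542)·28.352 = -49.948.

μ = -49.948, σ = 28.352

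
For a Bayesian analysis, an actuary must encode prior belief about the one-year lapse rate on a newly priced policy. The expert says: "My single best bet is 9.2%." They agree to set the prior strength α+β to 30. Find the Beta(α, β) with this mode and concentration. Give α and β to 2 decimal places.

For α,β > 1 the Beta mode is (α−1)/(α+β−2). With α+β = 30, the mode is (α−1)/28.
Set (α−1)/28 = 0.092 → α = 1 + 0.092·28 = 3.58.
β = 30 − α = 26.42.

α = 3.58, β = 26.42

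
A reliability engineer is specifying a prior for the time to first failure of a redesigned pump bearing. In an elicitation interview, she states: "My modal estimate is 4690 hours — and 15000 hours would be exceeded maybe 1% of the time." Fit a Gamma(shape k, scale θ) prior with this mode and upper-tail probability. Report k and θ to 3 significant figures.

Gamma(k,θ) with k>1 has mode (k−1)θ, so θ = 4690/(k−1).
Need P(X < 15000) = 0.99 with θ tied to k this way. Start at k = 2, θ = 4690: P(X<15000) ≈ 0.829.
Too low — raise k to concentrate. Iterating converges to k ≈ 4.28.
Then θ = 4690/(4.28−1) ≈ 1430.

k ≈ 4.28, θ ≈ 1430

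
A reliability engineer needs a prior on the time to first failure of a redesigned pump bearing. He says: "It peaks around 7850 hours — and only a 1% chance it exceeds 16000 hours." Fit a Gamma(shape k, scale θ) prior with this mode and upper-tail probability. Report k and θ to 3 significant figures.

Gamma(k,θ) with k>1 has mode (k−1)θ, so θ = 7850/(k−1).
Need P(X < 16000) = 0.99 with θ tied to k this way. Start at k = 2, θ = 7850: P(X<16000) ≈ 0.604.
Too low — raise k to concentrate. Iterating converges to k ≈ 10.7.
Then θ = 7850/(10.7−1) ≈ 813.

k ≈ 10.7, θ ≈ 813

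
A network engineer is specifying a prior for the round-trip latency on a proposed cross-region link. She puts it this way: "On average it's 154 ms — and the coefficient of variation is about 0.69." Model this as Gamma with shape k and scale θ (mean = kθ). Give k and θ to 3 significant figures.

For Gamma(k, scale θ): mean = kθ, variance = kθ², so CV = 1/√k.
CV = 0.69, hence k = 1/CV² = 2.1.
Then θ = mean/k = 154/2.1 = 73.3.

k ≈ 2.1, θ ≈ 73.3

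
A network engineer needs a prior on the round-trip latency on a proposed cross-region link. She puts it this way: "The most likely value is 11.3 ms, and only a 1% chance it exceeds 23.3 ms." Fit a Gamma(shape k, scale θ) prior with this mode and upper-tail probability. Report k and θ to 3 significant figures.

Gamma(k,θ) with k>1 has mode (k−1)θ, so θ = 11.3/(k−1).
Need P(X < 23.3) = 0.99 with θ tied to k this way. Start at k = 2, θ = 11.3: P(X<23.3) ≈ 0.611.
Too low — raise k to concentrate. Iterating converges to k ≈ 10.3.
Then θ = 11.3/(10.3−1) ≈ 1.21.

k ≈ 10.3, θ ≈ 1.21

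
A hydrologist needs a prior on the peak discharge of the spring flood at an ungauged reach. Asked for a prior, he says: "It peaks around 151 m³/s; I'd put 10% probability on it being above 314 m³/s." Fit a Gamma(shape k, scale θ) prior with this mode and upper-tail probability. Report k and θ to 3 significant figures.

k ≈ 4.58, θ ≈ 42.1

Gamma(k,θ) with k>1 has mode (k−1)θ, so θ = 151/(k−1).
Need P(X < 314) = 0.9 with θ tied to k this way. Start at k = 2, θ = 151: P(X<314) ≈ 0.615.
Too low — raise k to concentrate. Iterating converges to k ≈ 4.58.
Then θ = 151/(4.58−1) ≈ 42.1.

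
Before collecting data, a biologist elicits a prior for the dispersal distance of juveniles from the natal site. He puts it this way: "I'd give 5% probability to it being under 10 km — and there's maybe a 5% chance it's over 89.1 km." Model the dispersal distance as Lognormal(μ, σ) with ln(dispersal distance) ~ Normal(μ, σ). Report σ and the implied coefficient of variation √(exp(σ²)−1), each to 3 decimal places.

If T ~ Lognormal(μ,σ) then ln T ~ Normal(μ,σ), so the p-quantile of ln T is μ + z_p·σ.
ln(10) = 2.303 and ln(89.1) = 4.49; z_{0.05} = -1.645, z_{0.95} = 1.645.
σ = (4.49 − 2.303)/(1.645 − (-1.645)) = 0.665.
μ = 2.303 − (-1.645)·0.665 = 3.396.
CV = √(exp(σ²)−1) = √(exp(0.4420)−1) = 0.746.

σ ≈ 0.665, CV ≈ 0.746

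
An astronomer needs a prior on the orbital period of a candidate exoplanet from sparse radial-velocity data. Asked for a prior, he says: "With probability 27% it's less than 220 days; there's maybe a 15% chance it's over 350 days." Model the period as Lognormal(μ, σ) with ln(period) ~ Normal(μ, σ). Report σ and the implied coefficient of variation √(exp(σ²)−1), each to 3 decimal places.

If T ~ Lognormal(μ,σ) then ln T ~ Normal(μ,σ), so the p-quantile of ln T is μ + z_p·σ.
ln(220) = 5.394 and ln(350) = 5.858; z_{0.27} = -0.6128, z_{0.85} = 1.036.
σ = (5.858 − 5.394)/(1.036 − (-0.6128)) = 0.282.
μ = 5.394 − (-0.6128)·0.282 = 5.566.
CV = √(exp(σ²)−1) = √(exp(0.0793)−1) = 0.287.

σ ≈ 0.282, CV ≈ 0.287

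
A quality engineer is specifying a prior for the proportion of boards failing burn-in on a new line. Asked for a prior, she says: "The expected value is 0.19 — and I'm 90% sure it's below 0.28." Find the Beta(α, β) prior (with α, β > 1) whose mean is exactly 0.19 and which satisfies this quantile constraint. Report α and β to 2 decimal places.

With mean 0.19 fixed, write α = 0.19s, β = 0.81s where s = α+β.
Need P(θ < 0.28) = 0.9 under Beta(0.19s, 0.81s). Normal approximation: (q−m)/√(m(1−m)/s) ≈ z_{0.9} = 1.28, so s ≈ 0.19·0.81·(1.28)²/(0.28−0.19)² = 31.2.
At s = 31.2: P(θ<0.28) ≈ 0.894. Adjusting to match 0.9 gives s ≈ 33.20.
So α = 0.19·33.20 ≈ 6.31, β = 0.81·33.20 ≈ 26.89.

α ≈ 6.31, β ≈ 26.89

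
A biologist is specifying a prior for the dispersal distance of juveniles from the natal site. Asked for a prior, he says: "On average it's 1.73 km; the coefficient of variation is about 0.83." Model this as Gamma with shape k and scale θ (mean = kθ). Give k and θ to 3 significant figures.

k ≈ 1.45, θ ≈ 1.19

For Gamma(k, scale θ): mean = kθ, variance = kθ², so CV = 1/√k.
CV = 0.83, hence k = 1/CV² = 1.45.
Then θ = mean/k = 1.73/1.45 = 1.19.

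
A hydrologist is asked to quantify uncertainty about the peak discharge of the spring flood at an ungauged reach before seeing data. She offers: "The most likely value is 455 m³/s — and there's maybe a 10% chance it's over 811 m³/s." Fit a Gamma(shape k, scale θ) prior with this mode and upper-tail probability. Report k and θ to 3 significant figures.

Gamma(k,θ) with k>1 has mode (k−1)θ, so θ = 455/(k−1).
Need P(X < 811) = 0.9 with θ tied to k this way. Start at k = 2, θ = 455: P(X<811) ≈ 0.532.
Too low — raise k to concentrate. Iterating converges to k ≈ 6.69.
Then θ = 455/(6.69−1) ≈ 79.9.

k ≈ 6.69, θ ≈ 79.9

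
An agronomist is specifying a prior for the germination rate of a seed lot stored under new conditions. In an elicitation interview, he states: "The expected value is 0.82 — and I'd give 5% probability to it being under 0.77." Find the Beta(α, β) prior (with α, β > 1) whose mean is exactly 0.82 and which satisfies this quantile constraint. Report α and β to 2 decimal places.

With mean 0.82 fixed, write α = 0.82s, β = 0.18s where s = α+β.
Need P(θ < 0.77) = 0.05 under Beta(0.82s, 0.18s). Normal approximation: (q−m)/√(m(1−m)/s) ≈ z_{0.05} = -1.64, so s ≈ 0.82·0.18·(-1.64)²/(0.77−0.82)² = 159.7.
At s = 159.7: P(θ<0.77) ≈ 0.056. Adjusting to match 0.05 gives s ≈ 172.62.
So α = 0.82·172.62 ≈ 141.55, β = 0.18·172.62 ≈ 31.07.

α ≈ 141.55, β ≈ 31.07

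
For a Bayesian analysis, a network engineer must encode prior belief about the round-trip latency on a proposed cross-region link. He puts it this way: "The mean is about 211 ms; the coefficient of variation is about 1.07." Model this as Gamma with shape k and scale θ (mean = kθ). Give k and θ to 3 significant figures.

k ≈ 0.873, θ ≈ 242

For Gamma(k, scale θ): mean = kθ, variance = kθ², so CV = 1/√k.
CV = 1.07, hence k = 1/CV² = 0.873.
Then θ = mean/k = 211/0.873 = 242.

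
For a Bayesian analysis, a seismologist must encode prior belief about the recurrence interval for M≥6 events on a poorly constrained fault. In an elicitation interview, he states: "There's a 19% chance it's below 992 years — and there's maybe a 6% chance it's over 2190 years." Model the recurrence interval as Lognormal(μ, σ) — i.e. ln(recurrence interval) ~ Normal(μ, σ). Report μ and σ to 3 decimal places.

If T ~ Lognormal(μ,σ) then ln T ~ Normal(μ,σ), so the p-quantile of ln T is μ + z_p·σ.
ln(992) = 6.9 and ln(2190) = 7.692; z_{0.19} = -0.8779, z_{0.94} = 1.555.
σ = (7.692 − 6.9)/(1.555 − (-0.8779)) = 0.326.
μ = 6.9 − (-0.8779)·0.326 = 7.186.

μ ≈ 7.186, σ ≈ 0.326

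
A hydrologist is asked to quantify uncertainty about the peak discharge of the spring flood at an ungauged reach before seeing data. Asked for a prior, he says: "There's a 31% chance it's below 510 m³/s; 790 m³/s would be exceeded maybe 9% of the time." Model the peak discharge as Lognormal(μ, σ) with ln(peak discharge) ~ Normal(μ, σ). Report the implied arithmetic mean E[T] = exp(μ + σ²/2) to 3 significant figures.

If T ~ Lognormal(μ,σ) then ln T ~ Normal(μ,σ), so the p-quantile of ln T is μ + z_p·σ.
ln(510) = 6.234 and ln(790) = 6.672; z_{0.31} = -0.4959, z_{0.91} = 1.341.
σ = (6.672 − 6.234)/(1.341 − (-0.4959)) = 0.238.
μ = 6.234 − (-0.4959)·0.238 = 6.353.
E[T] = exp(μ + σ²/2) = exp(6.353 + 0.0284) = 590 m³/s.

E[T] ≈ 590 m³/s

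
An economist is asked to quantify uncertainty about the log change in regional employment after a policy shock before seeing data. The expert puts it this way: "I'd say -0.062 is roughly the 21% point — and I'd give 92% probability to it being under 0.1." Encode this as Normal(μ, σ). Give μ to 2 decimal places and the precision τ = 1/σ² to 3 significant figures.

μ = -0.00, τ = 186

The p-quantile of Normal(μ,σ) is μ + z_p·σ, with z_{0.21} = -0.8064 and z_{0.92} = 1.405.
Eliminate σ: μ = (z₂·x₁ − z₁·x₂)/(z₂ − z₁) = (1.405·-0.062 − (-0.8064)·0.1)/2.211 = -0.00.
Then σ = (x₂ − x₁)/(z₂ − z₁) = (0.1 − -0.062)/2.211 = 0.07.
Precision τ = 1/σ² = 1/0.07325² = 186.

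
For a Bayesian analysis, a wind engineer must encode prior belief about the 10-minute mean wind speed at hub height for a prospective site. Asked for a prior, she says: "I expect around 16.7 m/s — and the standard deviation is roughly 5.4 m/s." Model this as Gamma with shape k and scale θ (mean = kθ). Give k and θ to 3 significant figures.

k ≈ 9.56, θ ≈ 1.75

For Gamma(k, scale θ): mean = kθ, variance = kθ², so CV = 1/√k.
CV = SD/mean = 5.4/16.7 = 0.3234, hence k = 1/CV² = 9.56.
Then θ = mean/k = 16.7/9.56 = 1.75.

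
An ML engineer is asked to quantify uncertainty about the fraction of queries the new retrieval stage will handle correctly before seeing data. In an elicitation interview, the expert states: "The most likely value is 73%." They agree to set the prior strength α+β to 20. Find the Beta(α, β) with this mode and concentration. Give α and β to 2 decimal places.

For α,β > 1 the Beta mode is (α−1)/(α+β−2). With α+β = 20, the mode is (α−1)/18.
Set (α−1)/18 = 0.73 → α = 1 + 0.73·18 = 14.14.
β = 20 − α = 5.86.

α = 14.14, β = 5.86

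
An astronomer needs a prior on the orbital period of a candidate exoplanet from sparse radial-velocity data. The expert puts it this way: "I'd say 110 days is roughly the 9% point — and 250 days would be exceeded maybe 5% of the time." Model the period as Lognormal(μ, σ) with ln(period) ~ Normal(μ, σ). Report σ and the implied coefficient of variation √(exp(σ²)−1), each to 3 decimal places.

If T ~ Lognormal(μ,σ) then ln T ~ Normal(μ,σ), so the p-quantile of ln T is μ + z_p·σ.
ln(110) = 4.7 and ln(250) = 5.521; z_{0.09} = -1.341, z_{0.95} = 1.645.
σ = (5.521 − 4.7)/(1.645 − (-1.341)) = 0.275.
μ = 4.7 − (-1.341)·0.275 = 5.069.
CV = √(exp(σ²)−1) = √(exp(0.0756)−1) = 0.280.

σ ≈ 0.275, CV ≈ 0.280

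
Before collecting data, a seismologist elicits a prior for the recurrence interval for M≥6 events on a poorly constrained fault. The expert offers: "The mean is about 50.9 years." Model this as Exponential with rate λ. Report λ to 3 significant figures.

λ ≈ 0.0196

Exponential mean = 1/λ, so λ = 1/50.9 = 0.0196.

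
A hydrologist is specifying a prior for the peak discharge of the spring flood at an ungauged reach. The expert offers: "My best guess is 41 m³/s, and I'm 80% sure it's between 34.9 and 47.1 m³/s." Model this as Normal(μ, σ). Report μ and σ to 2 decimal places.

μ = 41.00, σ = 4.76

A symmetric 80% interval runs μ ± z·σ with z = 1.282.
Half-width = 6.1, so σ = 6.1/1.282 = 4.76.
μ is the stated best guess, 41.00.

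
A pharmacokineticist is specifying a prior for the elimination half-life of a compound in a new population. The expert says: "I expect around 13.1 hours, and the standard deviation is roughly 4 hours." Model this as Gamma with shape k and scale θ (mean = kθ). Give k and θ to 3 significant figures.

k ≈ 10.7, θ ≈ 1.22

For Gamma(k, scale θ): mean = kθ, variance = kθ², so CV = 1/√k.
CV = SD/mean = 4/13.1 = 0.3053, hence k = 1/CV² = 10.7.
Then θ = mean/k = 13.1/10.7 = 1.22.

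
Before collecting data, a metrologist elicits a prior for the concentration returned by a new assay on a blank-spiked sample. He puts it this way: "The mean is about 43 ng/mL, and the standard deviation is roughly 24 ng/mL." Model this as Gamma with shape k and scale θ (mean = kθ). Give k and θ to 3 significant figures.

For Gamma(k, scale θ): mean = kθ, variance = kθ², so CV = 1/√k.
CV = SD/mean = 24/43 = 0.5581, hence k = 1/CV² = 3.21.
Then θ = mean/k = 43/3.21 = 13.4.

k ≈ 3.21, θ ≈ 13.4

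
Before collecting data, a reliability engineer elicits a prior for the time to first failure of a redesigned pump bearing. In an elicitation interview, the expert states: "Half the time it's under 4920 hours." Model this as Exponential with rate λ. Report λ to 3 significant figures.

Exponential median = ln 2 / λ, so λ = ln 2 / 4920.0 = 0.000141.

λ ≈ 0.000141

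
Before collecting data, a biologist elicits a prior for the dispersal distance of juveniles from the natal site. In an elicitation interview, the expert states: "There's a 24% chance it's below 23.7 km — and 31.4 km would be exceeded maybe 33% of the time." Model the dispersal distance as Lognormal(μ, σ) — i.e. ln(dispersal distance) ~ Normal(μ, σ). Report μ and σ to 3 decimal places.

If T ~ Lognormal(μ,σ) then ln T ~ Normal(μ,σ), so the p-quantile of ln T is μ + z_p·σ.
ln(23.7) = 3.165 and ln(31.4) = 3.447; z_{0.24} = -0.7063, z_{0.67} = 0.4399.
σ = (3.447 − 3.165)/(0.4399 − (-0.7063)) = 0.245.
μ = 3.165 − (-0.7063)·0.245 = 3.339.

μ ≈ 3.339, σ ≈ 0.245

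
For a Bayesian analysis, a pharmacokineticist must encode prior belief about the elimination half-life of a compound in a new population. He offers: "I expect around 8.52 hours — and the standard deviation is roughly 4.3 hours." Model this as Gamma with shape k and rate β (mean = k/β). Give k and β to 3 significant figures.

k ≈ 3.93, β ≈ 0.461

For Gamma(k, rate β): mean = k/β, variance = k/β², so CV = 1/√k.
CV = SD/mean = 4.3/8.52 = 0.5047, hence k = 1/CV² = 3.93.
Then β = k/mean = 3.93/8.52 = 0.461.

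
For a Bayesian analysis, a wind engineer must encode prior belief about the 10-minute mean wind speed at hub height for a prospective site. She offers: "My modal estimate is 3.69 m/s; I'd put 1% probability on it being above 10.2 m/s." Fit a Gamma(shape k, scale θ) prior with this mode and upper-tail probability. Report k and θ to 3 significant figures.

Gamma(k,θ) with k>1 has mode (k−1)θ, so θ = 3.69/(k−1).
Need P(X < 10.2) = 0.99 with θ tied to k this way. Start at k = 2, θ = 3.69: P(X<10.2) ≈ 0.763.
Too low — raise k to concentrate. Iterating converges to k ≈ 5.44.
Then θ = 3.69/(5.44−1) ≈ 0.831.

k ≈ 5.44, θ ≈ 0.831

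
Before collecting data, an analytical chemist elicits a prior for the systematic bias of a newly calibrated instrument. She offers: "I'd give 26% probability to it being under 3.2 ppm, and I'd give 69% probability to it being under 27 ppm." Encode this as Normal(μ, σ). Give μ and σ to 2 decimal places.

μ = 16.64, σ = 20.89

The p-quantile of Normal(μ,σ) is μ + z_p·σ, with z_{0.26} = -0.6433 and z_{0.69} = 0.4959.
Eliminate σ: μ = (z₂·x₁ − z₁·x₂)/(z₂ − z₁) = (0.4959·3.2 − (-0.6433)·27)/1.139 = 16.64.
Then σ = (x₂ − x₁)/(z₂ − z₁) = (27 − 3.2)/1.139 = 20.89.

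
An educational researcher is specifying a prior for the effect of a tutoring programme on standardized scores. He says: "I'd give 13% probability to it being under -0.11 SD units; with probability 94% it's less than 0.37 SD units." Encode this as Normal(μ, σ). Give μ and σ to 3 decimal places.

For Normal(μ,σ), the p-quantile is μ + z_p·σ. Here z_{0.13} = -1.126, z_{0.94} = 1.555.
So -0.11 = μ − 1.126σ and 0.37 = μ + 1.555σ.
Subtracting: σ = (0.37 − -0.11)/(1.555 − (-1.126)) = 0.179.
Then μ = -0.11 − (-1.126)·0.179 = 0.092.

μ = 0.092, σ = 0.179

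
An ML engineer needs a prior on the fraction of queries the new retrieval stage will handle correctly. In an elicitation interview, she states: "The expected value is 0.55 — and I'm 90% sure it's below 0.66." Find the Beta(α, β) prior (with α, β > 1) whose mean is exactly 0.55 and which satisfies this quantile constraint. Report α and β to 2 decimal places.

With mean 0.55 fixed, write α = 0.55s, β = 0.45s where s = α+β.
Need P(θ < 0.66) = 0.9 under Beta(0.55s, 0.45s). Normal approximation: (q−m)/√(m(1−m)/s) ≈ z_{0.9} = 1.28, so s ≈ 0.55·0.45·(1.28)²/(0.66−0.55)² = 33.6.
At s = 33.6: P(θ<0.66) ≈ 0.903. Adjusting to match 0.9 gives s ≈ 32.84.
So α = 0.55·32.84 ≈ 18.06, β = 0.45·32.84 ≈ 14.78.

α ≈ 18.06, β ≈ 14.78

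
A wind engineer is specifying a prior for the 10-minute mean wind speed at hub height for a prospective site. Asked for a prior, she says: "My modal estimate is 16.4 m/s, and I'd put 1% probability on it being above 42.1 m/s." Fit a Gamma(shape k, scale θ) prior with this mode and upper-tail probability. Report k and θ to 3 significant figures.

k ≈ 6.25, θ ≈ 3.12

Gamma(k,θ) with k>1 has mode (k−1)θ, so θ = 16.4/(k−1).
Need P(X < 42.1) = 0.99 with θ tied to k this way. Start at k = 2, θ = 16.4: P(X<42.1) ≈ 0.726.
Too low — raise k to concentrate. Iterating converges to k ≈ 6.25.
Then θ = 16.4/(6.25−1) ≈ 3.12.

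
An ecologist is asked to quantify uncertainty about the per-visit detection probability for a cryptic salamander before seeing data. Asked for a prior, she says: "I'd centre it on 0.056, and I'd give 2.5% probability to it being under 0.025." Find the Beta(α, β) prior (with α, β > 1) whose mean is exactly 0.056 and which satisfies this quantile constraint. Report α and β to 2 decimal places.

α ≈ 8.23, β ≈ 138.66

With mean 0.056 fixed, write α = 0.056s, β = 0.944s where s = α+β.
Need P(θ < 0.025) = 0.025 under Beta(0.056s, 0.944s). Normal approximation: (q−m)/√(m(1−m)/s) ≈ z_{0.025} = -1.96, so s ≈ 0.056·0.944·(-1.96)²/(0.025−0.056)² = 211.3.
At s = 211.3: P(θ<0.025) ≈ 0.008. Adjusting to match 0.025 gives s ≈ 146.89.
So α = 0.056·146.89 ≈ 8.23, β = 0.944·146.89 ≈ 138.66.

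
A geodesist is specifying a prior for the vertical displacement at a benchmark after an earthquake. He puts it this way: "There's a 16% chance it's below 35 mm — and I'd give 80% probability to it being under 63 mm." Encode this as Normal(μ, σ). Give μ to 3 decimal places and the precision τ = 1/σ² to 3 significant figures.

μ = 50.165, τ = 0.0043

For Normal(μ,σ), the p-quantile is μ + z_p·σ. Here z_{0.16} = -0.9945, z_{0.8} = 0.8416.
So 35 = μ − 0.9945σ and 63 = μ + 0.8416σ.
Subtracting: σ = (63 − 35)/(0.8416 − (-0.9945)) = 15.250.
Then μ = 35 − (-0.9945)·15.250 = 50.165.
Precision τ = 1/σ² = 1/15.25² = 0.0043.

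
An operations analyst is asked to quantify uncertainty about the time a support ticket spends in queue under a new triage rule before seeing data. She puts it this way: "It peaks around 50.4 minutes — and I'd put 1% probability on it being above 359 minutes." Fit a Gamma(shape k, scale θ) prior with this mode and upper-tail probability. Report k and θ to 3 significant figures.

k ≈ 1.91, θ ≈ 55.5

Gamma(k,θ) with k>1 has mode (k−1)θ, so θ = 50.4/(k−1).
Need P(X < 359) = 0.99 with θ tied to k this way. Start at k = 2, θ = 50.4: P(X<359) ≈ 0.993.
Too high — lower k to spread out. Iterating converges to k ≈ 1.91.
Then θ = 50.4/(1.91−1) ≈ 55.5.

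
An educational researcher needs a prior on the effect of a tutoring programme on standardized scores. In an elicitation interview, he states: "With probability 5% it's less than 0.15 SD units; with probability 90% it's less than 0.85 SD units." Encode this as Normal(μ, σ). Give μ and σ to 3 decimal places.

For Normal(μ,σ), the p-quantile is μ + z_p·σ. Here z_{0.05} = -1.645, z_{0.9} = 1.282.
So 0.15 = μ − 1.645σ and 0.85 = μ + 1.282σ.
Subtracting: σ = (0.85 − 0.15)/(1.282 − (-1.645)) = 0.239.
Then μ = 0.15 − (-1.645)·0.239 = 0.543.

μ = 0.543, σ = 0.239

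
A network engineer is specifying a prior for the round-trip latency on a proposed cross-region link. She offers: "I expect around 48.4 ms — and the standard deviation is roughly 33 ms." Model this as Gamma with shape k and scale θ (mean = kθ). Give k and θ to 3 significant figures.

k ≈ 2.15, θ ≈ 22.5

For Gamma(k, scale θ): mean = kθ, variance = kθ², so CV = 1/√k.
CV = SD/mean = 33/48.4 = 0.6818, hence k = 1/CV² = 2.15.
Then θ = mean/k = 48.4/2.15 = 22.5.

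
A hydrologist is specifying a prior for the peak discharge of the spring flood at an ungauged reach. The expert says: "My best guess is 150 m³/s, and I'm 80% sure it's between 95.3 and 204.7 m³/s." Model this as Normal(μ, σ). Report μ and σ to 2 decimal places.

A symmetric 80% interval runs μ ± z·σ with z = 1.282.
Half-width = 54.7, so σ = 54.7/1.282 = 42.68.
μ is the stated best guess, 150.00.

μ = 150.00, σ = 42.68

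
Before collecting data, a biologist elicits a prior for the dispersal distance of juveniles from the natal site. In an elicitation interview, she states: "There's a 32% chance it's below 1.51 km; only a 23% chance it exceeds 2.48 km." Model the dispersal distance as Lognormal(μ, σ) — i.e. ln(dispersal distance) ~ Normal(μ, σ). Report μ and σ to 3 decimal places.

If T ~ Lognormal(μ,σ) then ln T ~ Normal(μ,σ), so the p-quantile of ln T is μ + z_p·σ.
ln(1.51) = 0.4121 and ln(2.48) = 0.9083; z_{0.32} = -0.4677, z_{0.77} = 0.7388.
σ = (0.9083 − 0.4121)/(0.7388 − (-0.4677)) = 0.411.
μ = 0.4121 − (-0.4677)·0.411 = 0.604.

μ ≈ 0.604, σ ≈ 0.411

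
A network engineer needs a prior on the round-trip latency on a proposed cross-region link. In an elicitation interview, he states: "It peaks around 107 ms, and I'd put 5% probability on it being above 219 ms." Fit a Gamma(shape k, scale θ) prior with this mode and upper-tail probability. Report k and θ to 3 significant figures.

k ≈ 6.39, θ ≈ 19.8

Gamma(k,θ) with k>1 has mode (k−1)θ, so θ = 107/(k−1).
Need P(X < 219) = 0.95 with θ tied to k this way. Start at k = 2, θ = 107: P(X<219) ≈ 0.606.
Too low — raise k to concentrate. Iterating converges to k ≈ 6.39.
Then θ = 107/(6.39−1) ≈ 19.8.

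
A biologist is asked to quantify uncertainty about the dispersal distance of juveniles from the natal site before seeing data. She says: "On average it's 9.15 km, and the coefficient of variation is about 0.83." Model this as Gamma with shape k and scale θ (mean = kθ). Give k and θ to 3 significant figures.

For Gamma(k, scale θ): mean = kθ, variance = kθ², so CV = 1/√k.
CV = 0.83, hence k = 1/CV² = 1.45.
Then θ = mean/k = 9.15/1.45 = 6.3.

k ≈ 1.45, θ ≈ 6.3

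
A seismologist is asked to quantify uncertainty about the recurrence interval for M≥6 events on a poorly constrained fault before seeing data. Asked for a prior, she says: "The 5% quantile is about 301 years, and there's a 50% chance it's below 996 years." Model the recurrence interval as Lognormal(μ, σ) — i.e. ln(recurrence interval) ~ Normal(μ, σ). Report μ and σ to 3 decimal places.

μ ≈ 6.904, σ ≈ 0.728

If T ~ Lognormal(μ,σ) then ln T ~ Normal(μ,σ), so the p-quantile of ln T is μ + z_p·σ.
ln(301) = 5.707 and ln(996) = 6.904; z_{0.05} = -1.645, z_{0.5} = 0.
σ = (6.904 − 5.707)/(0 − (-1.645)) = 0.728.
μ = 5.707 − (-1.645)·0.728 = 6.904.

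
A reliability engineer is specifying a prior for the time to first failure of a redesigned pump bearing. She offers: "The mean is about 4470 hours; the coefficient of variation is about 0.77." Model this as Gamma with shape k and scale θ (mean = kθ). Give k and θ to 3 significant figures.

k ≈ 1.69, θ ≈ 2650

For Gamma(k, scale θ): mean = kθ, variance = kθ², so CV = 1/√k.
CV = 0.77, hence k = 1/CV² = 1.69.
Then θ = mean/k = 4470/1.69 = 2650.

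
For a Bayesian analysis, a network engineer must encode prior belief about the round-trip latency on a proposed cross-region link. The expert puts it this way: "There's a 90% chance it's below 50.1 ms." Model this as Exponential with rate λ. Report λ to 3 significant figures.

P(T < 50.1) = 1 − e^(−λ·50.1) = 0.9, so λ = −ln(1−0.9)/50.1 = −ln(0.1)/50.1 = 0.046.

λ ≈ 0.046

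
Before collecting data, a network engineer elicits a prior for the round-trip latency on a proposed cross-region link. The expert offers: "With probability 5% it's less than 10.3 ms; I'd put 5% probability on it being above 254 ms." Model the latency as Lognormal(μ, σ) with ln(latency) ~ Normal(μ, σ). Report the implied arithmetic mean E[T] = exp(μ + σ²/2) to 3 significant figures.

If T ~ Lognormal(μ,σ) then ln T ~ Normal(μ,σ), so the p-quantile of ln T is μ + z_p·σ.
ln(10.3) = 2.332 and ln(254) = 5.537; z_{0.05} = -1.645, z_{0.95} = 1.645.
σ = (5.537 − 2.332)/(1.645 − (-1.645)) = 0.974.
μ = 2.332 − (-1.645)·0.974 = 3.935.
E[T] = exp(μ + σ²/2) = exp(3.935 + 0.4746) = 82.2 ms.

E[T] ≈ 82.2 ms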